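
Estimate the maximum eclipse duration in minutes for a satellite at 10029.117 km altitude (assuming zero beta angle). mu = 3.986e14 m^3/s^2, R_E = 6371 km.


r = 16400.1170 km
T = 348.3617 min
Eclipse fraction = arcsin(R_E/r)/pi = arcsin(6371.0000/16400.1170)/pi
= arcsin(0.3884728)/pi = 0.1269973
Eclipse duration = 0.1269973 * 348.3617 = 44.2410 min

44.2410 minutes


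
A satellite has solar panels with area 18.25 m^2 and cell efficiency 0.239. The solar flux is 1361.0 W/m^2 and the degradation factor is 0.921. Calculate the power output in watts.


P = area * eta * S * degradation
P = 18.25 * 0.239 * 1361.0 * 0.921
P = 5467.3708 W

5467.3708 W


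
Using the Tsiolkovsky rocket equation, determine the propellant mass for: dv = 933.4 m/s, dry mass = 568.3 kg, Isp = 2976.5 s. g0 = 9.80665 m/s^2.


ve = Isp * g0 = 2976.5 * 9.80665 = 29189.493725 m/s
mass ratio = exp(dv/ve) = exp(933.4/29189.493725) = 1.03249403
m_prop = m_dry * (mr - 1) = 568.3 * (1.03249403 - 1)
m_prop = 18.4664 kg

18.4664 kg


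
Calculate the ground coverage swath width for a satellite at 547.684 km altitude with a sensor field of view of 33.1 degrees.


FOV = 33.1 deg = 0.577704 rad
swath = 2 * alt * tan(FOV/2) = 2 * 547.684 * tan(0.288852)
swath = 2 * 547.684 * 0.297163
swath = 325.5028 km

325.5028 km


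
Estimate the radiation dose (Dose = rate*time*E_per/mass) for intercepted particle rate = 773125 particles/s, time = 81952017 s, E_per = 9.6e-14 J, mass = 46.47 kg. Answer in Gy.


Total energy deposited = rate * time * E_per
  = 773125 * 81952017 * 9.6e-14 = 6.0825 J
Dose = E_total / mass = 6.0825 / 46.47
Dose = 0.1308904 Gy

0.1309 Gy


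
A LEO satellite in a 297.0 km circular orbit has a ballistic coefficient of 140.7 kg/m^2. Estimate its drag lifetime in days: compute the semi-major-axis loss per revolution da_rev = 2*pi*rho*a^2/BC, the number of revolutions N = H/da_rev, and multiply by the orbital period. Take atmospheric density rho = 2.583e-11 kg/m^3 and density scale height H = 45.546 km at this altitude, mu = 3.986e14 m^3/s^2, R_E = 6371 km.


a = R_E + alt = 6668.0000 km = 6.668e+06 m
da_rev = 2*pi*rho*a^2/BC = 2*pi*2.583e-11*(6.668e+06)^2/140.7 = 51.286299 m per revolution
N = H/da_rev = 45546.0000 m / 51.286299 m = 888.0734 revolutions
P = 2*pi*sqrt(a^3/mu) = 5418.8185 s
lifetime = N*P = 888.0734 * 5418.8185 = 4.8123088e+06 s = 55.6980 days

55.6980 days


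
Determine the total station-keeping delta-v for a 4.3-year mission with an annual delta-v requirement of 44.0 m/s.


dV = rate * years = 44.0 * 4.3
dV = 189.2000 m/s

189.2000 m/s


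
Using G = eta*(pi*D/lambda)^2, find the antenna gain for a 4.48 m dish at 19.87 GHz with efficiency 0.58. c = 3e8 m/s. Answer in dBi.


lambda = c/f = 3e8 / 1.987e+10 = 0.01509814 m
G = eta*(pi*D/lambda)^2 = 0.58*(pi*4.48/0.01509814)^2
G = 504007.4914 (linear)
G = 10*log10(504007.4914) = 57.0244 dBi

57.0244 dBi


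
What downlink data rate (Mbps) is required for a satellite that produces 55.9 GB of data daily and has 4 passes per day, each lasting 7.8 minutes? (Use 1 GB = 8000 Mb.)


total contact time = 4 * 7.8 * 60 = 1872.0000 s
data = 55.9 GB = 447200.0000 Mb
rate = 447200.0000 / 1872.0000 = 238.8889 Mbps

238.8889 Mbps


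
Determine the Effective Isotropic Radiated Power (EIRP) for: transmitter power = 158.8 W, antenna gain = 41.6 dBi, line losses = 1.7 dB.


Pt = 158.8 W = 22.0085 dBW
EIRP = Pt_dBW + Gt - losses = 22.0085 + 41.6 - 1.7 = 61.9085 dBW

61.9085 dBW


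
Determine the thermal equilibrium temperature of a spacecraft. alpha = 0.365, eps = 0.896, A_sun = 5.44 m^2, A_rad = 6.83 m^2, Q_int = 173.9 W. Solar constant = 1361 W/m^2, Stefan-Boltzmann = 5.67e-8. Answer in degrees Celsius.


Numerator = alpha*S*A_sun + Q_int = 0.365*1361*5.44 + 173.9 = 2876.3016 W
Denominator = eps*sigma*A_rad = 0.896*5.67e-8*6.83 = 3.4698586e-07 W/K^4
T^4 = 8.2893915e+09 K^4
T = 301.7385 K = 28.5885 C

28.5885 degrees Celsius


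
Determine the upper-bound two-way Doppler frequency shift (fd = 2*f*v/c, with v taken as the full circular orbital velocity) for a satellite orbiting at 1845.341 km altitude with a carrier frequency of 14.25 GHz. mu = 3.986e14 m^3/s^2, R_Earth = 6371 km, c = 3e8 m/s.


r = 8.216341e+06 m
v = sqrt(mu/r) = 6965.1331 m/s (worst-case radial velocity)
f = 14.25 GHz = 1.425e+10 Hz
fd = 2*f*v/c = 2*1.425e+10*6965.1331/3.0e+08
fd = 661687.6438 Hz

661687.6438 Hz


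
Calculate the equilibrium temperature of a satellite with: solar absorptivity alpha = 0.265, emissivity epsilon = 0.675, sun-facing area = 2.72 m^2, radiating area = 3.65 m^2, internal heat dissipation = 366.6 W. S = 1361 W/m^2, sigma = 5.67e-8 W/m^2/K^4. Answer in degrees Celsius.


Numerator = alpha*S*A_sun + Q_int = 0.265*1361*2.72 + 366.6 = 1347.6088 W
Denominator = eps*sigma*A_rad = 0.675*5.67e-8*3.65 = 1.3969462e-07 W/K^4
T^4 = 9.6468193e+09 K^4
T = 313.3979 K = 40.2479 C

40.2479 degrees Celsius


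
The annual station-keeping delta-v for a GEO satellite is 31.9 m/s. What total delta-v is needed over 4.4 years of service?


dV = rate * years = 31.9 * 4.4
dV = 140.3600 m/s

140.3600 m/s


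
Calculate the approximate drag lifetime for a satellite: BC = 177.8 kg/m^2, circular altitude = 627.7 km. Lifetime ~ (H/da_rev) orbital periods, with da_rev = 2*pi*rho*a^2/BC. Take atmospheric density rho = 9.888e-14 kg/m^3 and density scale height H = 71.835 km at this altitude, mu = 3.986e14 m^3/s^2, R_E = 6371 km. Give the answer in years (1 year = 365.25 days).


a = R_E + alt = 6998.7000 km = 6.9987e+06 m
da_rev = 2*pi*rho*a^2/BC = 2*pi*9.888e-14*(6.9987e+06)^2/177.8 = 0.171155683 m per revolution
N = H/da_rev = 71835.0000 m / 0.171155683 m = 419705.6068 revolutions
P = 2*pi*sqrt(a^3/mu) = 5826.8963 s
lifetime = N*P = 419705.6068 * 5826.8963 = 2.445581e+09 s = 28305.3361 days
years = 28305.3361 / 365.25 = 77.4958 years

77.4958 years


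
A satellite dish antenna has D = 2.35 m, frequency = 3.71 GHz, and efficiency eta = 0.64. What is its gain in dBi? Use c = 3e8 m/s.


lambda = c/f = 3e8 / 3.71e+09 = 0.08086253 m
G = eta*(pi*D/lambda)^2 = 0.64*(pi*2.35/0.08086253)^2
G = 5334.8321 (linear)
G = 10*log10(5334.8321) = 37.2712 dBi

37.2712 dBi


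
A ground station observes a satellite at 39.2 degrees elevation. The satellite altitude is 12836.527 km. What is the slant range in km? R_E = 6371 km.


h = 12836.527 km, el = 39.2 deg
d = -R_E*sin(el) + sqrt((R_E*sin(el))^2 + 2*R_E*h + h^2)
d = -6371.0000*sin(0.6841691) + sqrt((6371.0000*0.6320293)^2 + 2*6371.0000*12836.527 + 12836.527^2)
d = 14535.4919 km

14535.4919 km


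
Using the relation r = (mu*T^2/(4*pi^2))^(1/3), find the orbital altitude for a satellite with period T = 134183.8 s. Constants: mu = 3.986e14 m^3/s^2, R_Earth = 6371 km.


T = 134183.8 s
r = (mu*T^2/(4*pi^2))^(1/3) = (3.986e14 * 134183.8^2 / (4*pi^2))^(1/3)
r = 5.6649043e+07 m = 56649.0429 km
alt = r - R_E = 56649.0429 - 6371 = 50278.0429 km

50278.0429 km


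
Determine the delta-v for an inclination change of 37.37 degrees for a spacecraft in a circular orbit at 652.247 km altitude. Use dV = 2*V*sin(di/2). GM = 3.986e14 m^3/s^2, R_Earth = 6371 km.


r = 7023.2470 km = 7.023247e+06 m
V = sqrt(mu/r) = 7533.5500 m/s
di = 37.37 deg = 0.6522295 rad
dV = 2*V*sin(di/2) = 2*7533.5500*sin(0.3261148)
dV = 4826.9715 m/s = 4.8270 km/s

4.8270 km/s


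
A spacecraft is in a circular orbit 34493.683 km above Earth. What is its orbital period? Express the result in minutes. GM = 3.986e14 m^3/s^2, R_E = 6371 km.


r = 40864.6830 km = 4.0864683e+07 m
T = 2*pi*sqrt(r^3/mu) = 2*pi*sqrt(6.8240846e+22 / 3.986e14)
T = 82211.6610 s = 1370.1943 min

1370.1943 minutes


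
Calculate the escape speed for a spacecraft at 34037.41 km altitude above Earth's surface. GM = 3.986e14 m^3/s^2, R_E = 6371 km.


r = 6371.0 + 34037.41 = 40408.4100 km = 4.040841e+07 m
v_esc = sqrt(2*mu/r) = sqrt(2*3.986e14 / 4.040841e+07)
v_esc = 4441.6851 m/s = 4.4417 km/s

4.4417 km/s


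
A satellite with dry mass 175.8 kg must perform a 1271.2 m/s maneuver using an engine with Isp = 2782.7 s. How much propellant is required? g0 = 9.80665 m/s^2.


ve = Isp * g0 = 2782.7 * 9.80665 = 27288.964955 m/s
mass ratio = exp(dv/ve) = exp(1271.2/27288.964955) = 1.04768496
m_prop = m_dry * (mr - 1) = 175.8 * (1.04768496 - 1)
m_prop = 8.3830 kg

8.3830 kg


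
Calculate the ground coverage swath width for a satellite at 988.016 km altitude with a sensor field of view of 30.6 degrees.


FOV = 30.6 deg = 0.5340708 rad
swath = 2 * alt * tan(FOV/2) = 2 * 988.016 * tan(0.2670354)
swath = 2 * 988.016 * 0.273569
swath = 540.5812 km

540.5812 km


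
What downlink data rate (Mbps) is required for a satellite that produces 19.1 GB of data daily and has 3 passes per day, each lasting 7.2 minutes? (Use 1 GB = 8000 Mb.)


total contact time = 3 * 7.2 * 60 = 1296.0000 s
data = 19.1 GB = 152800.0000 Mb
rate = 152800.0000 / 1296.0000 = 117.9012 Mbps

117.9012 Mbps


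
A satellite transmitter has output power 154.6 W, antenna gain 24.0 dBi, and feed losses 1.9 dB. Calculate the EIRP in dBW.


Pt = 154.6 W = 21.8921 dBW
EIRP = Pt_dBW + Gt - losses = 21.8921 + 24.0 - 1.9 = 43.9921 dBW

43.9921 dBW


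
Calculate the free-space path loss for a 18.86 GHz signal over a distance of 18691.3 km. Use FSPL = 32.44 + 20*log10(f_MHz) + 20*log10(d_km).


f = 18.86 GHz = 18860.0000 MHz
d = 18691.3 km
FSPL = 32.44 + 20*log10(18860.0000) + 20*log10(18691.3)
FSPL = 32.44 + 85.5108 + 85.4328
FSPL = 203.3836 dB

203.3836 dB


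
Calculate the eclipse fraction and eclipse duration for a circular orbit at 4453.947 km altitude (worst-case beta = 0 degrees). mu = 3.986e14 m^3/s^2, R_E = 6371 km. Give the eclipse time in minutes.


r = 10824.9470 km
T = 186.8094 min
Eclipse fraction = arcsin(R_E/r)/pi = arcsin(6371.0000/10824.9470)/pi
= arcsin(0.5885479)/pi = 0.2003002
Eclipse duration = 0.2003002 * 186.8094 = 37.4179 min

37.4179 minutes


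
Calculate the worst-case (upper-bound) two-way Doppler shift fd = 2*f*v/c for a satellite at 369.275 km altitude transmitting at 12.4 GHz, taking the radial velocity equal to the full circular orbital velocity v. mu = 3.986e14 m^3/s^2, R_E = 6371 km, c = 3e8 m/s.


r = 6.740275e+06 m
v = sqrt(mu/r) = 7690.0620 m/s (worst-case radial velocity)
f = 12.4 GHz = 1.24e+10 Hz
fd = 2*f*v/c = 2*1.24e+10*7690.0620/3.0e+08
fd = 635711.7890 Hz

635711.7890 Hz


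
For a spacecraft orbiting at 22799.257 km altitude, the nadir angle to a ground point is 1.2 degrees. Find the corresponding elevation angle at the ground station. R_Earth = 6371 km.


r = R_E + alt = 29170.2570 km
Law of sines in the satellite / Earth-center / ground-point triangle:
  sin(nadir)/R_E = sin(90 + el)/r  =>  cos(el) = (r/R_E)*sin(nadir)
cos(el) = (29170.2570 / 6371.0000) * sin(1.2 deg) = 0.09588695
el = arccos(0.09588695) = 84.4976 deg
(Earth-central angle = 90 - nadir - el = 4.3024 deg)

84.4976 degrees


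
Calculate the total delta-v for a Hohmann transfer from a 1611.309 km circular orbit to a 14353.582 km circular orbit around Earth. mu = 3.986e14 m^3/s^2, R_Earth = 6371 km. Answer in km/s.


r1 = 7982.3090 km = 7.982309e+06 m
r2 = 20724.5820 km = 2.0724582e+07 m
dv1 = sqrt(mu/r1)*(sqrt(2*r2/(r1+r2)) - 1) = 1424.7020 m/s
dv2 = sqrt(mu/r2)*(1 - sqrt(2*r1/(r1+r2))) = 1115.0837 m/s
total dv = |dv1| + |dv2| = 1424.7020 + 1115.0837 = 2539.7857 m/s = 2.5398 km/s

2.5398 km/s


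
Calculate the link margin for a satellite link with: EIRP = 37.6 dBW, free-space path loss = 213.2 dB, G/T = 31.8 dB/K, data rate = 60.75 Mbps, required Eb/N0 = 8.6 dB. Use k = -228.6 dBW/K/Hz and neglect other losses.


C/N0 = EIRP - FSPL + G/T - k = 37.6 - 213.2 + 31.8 - (-228.6)
C/N0 = 84.8000 dB-Hz
R_b = 60.75 Mbps = 6.075e+07 bps -> 10*log10(R_b) = 77.8355 dB-Hz
Eb/N0 = C/N0 - 10*log10(R_b) = 84.8000 - 77.8355 = 6.9645 dB
Margin = Eb/N0 - Eb/N0_req = 6.9645 - 8.6 = -1.6355 dB (negative margin: link does not close)

-1.6355 dB


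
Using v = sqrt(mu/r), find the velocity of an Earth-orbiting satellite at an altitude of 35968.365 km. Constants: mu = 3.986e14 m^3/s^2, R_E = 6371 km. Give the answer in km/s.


r = R_E + alt = 6371.0 + 35968.365 = 42339.3650 km = 4.2339365e+07 m
v = sqrt(mu/r) = sqrt(3.986e14 / 4.2339365e+07) = 3068.2905 m/s = 3.0683 km/s

3.0683 km/s


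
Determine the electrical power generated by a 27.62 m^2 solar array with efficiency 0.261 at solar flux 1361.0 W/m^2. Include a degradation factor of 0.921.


P = area * eta * S * degradation
P = 27.62 * 0.261 * 1361.0 * 0.921
P = 9036.1189 W

9036.1189 W


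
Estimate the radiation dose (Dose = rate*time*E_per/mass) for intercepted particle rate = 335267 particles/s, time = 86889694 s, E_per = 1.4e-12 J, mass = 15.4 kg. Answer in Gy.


Total energy deposited = rate * time * E_per
  = 335267 * 86889694 * 1.4e-12 = 40.7837 J
Dose = E_total / mass = 40.7837 / 15.4
Dose = 2.6483 Gy

2.6483 Gy


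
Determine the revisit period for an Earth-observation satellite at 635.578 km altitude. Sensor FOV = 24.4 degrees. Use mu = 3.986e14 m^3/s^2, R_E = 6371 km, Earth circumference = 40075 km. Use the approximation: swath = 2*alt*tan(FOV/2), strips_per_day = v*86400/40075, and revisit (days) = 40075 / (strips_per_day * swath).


swath = 2*635.578*tan(0.2129302) = 274.8337 km
v = sqrt(mu/r) = 7542.5060 m/s = 7.5425 km/s
strips/day = v*86400/40075 = 7.5425*86400/40075 = 16.2613
coverage/day = strips * swath = 16.2613 * 274.8337 = 4469.1589 km
revisit = 40075 / 4469.1589 = 8.9670 days

8.9670 days


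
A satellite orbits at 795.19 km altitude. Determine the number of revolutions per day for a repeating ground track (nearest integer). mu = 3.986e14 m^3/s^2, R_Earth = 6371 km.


r = 7.16619e+06 m
T = 2*pi*sqrt(r^3/mu) = 6037.3131 s = 100.6219 min
revs/day = 1440 / 100.6219 = 14.3110
Rounded: 14 revolutions per day

14 revolutions per day


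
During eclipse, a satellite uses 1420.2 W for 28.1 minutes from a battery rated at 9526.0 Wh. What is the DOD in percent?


E_used = P * t / 60 = 1420.2 * 28.1 / 60 = 665.1270 Wh
DOD = E_used / E_total * 100 = 665.1270 / 9526.0 * 100
DOD = 6.9822 %

6.9822 %


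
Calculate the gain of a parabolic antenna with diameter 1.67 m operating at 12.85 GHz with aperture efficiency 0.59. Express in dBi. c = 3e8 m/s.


lambda = c/f = 3e8 / 1.285e+10 = 0.0233463 m
G = eta*(pi*D/lambda)^2 = 0.59*(pi*1.67/0.0233463)^2
G = 29795.3468 (linear)
G = 10*log10(29795.3468) = 44.7415 dBi

44.7415 dBi


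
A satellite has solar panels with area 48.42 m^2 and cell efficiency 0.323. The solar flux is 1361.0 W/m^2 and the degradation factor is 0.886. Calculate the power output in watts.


P = area * eta * S * degradation
P = 48.42 * 0.323 * 1361.0 * 0.886
P = 18859.0215 W

18859.0215 W


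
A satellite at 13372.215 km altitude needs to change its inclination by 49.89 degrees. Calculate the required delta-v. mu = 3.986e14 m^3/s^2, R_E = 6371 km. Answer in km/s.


r = 19743.2150 km = 1.9743215e+07 m
V = sqrt(mu/r) = 4493.2410 m/s
di = 49.89 deg = 0.8707448 rad
dV = 2*V*sin(di/2) = 2*4493.2410*sin(0.4353724)
dV = 3790.0314 m/s = 3.7900 km/s

3.7900 km/s


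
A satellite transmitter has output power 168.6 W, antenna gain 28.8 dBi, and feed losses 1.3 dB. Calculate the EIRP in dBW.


Pt = 168.6 W = 22.2686 dBW
EIRP = Pt_dBW + Gt - losses = 22.2686 + 28.8 - 1.3 = 49.7686 dBW

49.7686 dBW


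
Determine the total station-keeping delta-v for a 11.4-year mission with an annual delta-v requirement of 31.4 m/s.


dV = rate * years = 31.4 * 11.4
dV = 357.9600 m/s

357.9600 m/s


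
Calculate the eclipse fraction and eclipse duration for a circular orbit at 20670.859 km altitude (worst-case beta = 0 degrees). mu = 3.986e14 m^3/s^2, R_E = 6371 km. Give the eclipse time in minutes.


r = 27041.8590 km
T = 737.5896 min
Eclipse fraction = arcsin(R_E/r)/pi = arcsin(6371.0000/27041.8590)/pi
= arcsin(0.2355977)/pi = 0.07570477
Eclipse duration = 0.07570477 * 737.5896 = 55.8390 min

55.8390 minutes


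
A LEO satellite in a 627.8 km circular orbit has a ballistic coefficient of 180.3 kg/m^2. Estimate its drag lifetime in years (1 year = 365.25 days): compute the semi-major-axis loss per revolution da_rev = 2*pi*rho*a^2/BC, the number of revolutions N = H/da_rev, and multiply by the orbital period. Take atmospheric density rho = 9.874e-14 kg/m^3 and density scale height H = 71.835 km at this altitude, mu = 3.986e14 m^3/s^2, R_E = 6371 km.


a = R_E + alt = 6998.8000 km = 6.9988e+06 m
da_rev = 2*pi*rho*a^2/BC = 2*pi*9.874e-14*(6.9988e+06)^2/180.3 = 0.168548321 m per revolution
N = H/da_rev = 71835.0000 m / 0.168548321 m = 426198.2531 revolutions
P = 2*pi*sqrt(a^3/mu) = 5827.0212 s
lifetime = N*P = 426198.2531 * 5827.0212 = 2.4834662e+09 s = 28743.8223 days
years = 28743.8223 / 365.25 = 78.6963 years

78.6963 years


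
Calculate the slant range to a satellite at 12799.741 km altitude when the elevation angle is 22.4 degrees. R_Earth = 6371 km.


h = 12799.741 km, el = 22.4 deg
d = -R_E*sin(el) + sqrt((R_E*sin(el))^2 + 2*R_E*h + h^2)
d = -6371.0000*sin(0.3909538) + sqrt((6371.0000*0.3810704)^2 + 2*6371.0000*12799.741 + 12799.741^2)
d = 15815.6071 km

15815.6071 km


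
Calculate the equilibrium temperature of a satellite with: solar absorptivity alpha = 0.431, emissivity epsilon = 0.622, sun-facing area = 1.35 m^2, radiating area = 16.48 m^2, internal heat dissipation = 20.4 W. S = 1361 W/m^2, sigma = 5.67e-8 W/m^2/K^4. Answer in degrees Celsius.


Numerator = alpha*S*A_sun + Q_int = 0.431*1361*1.35 + 20.4 = 812.2979 W
Denominator = eps*sigma*A_rad = 0.622*5.67e-8*16.48 = 5.8120675e-07 W/K^4
T^4 = 1.3976057e+09 K^4
T = 193.3509 K = -79.7991 C

-79.7991 degrees Celsius


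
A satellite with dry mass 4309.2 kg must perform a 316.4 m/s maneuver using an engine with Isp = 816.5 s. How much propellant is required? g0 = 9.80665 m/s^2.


ve = Isp * g0 = 816.5 * 9.80665 = 8007.129725 m/s
mass ratio = exp(dv/ve) = exp(316.4/8007.129725) = 1.04030588
m_prop = m_dry * (mr - 1) = 4309.2 * (1.04030588 - 1)
m_prop = 173.6861 kg

173.6861 kg


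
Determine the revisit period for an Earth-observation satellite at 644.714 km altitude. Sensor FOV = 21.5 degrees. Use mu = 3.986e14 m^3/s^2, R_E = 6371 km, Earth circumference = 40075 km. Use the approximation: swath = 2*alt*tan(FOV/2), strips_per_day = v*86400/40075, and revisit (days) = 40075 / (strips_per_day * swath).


swath = 2*644.714*tan(0.1876229) = 244.8056 km
v = sqrt(mu/r) = 7537.5934 m/s = 7.5376 km/s
strips/day = v*86400/40075 = 7.5376*86400/40075 = 16.2507
coverage/day = strips * swath = 16.2507 * 244.8056 = 3978.2694 km
revisit = 40075 / 3978.2694 = 10.0735 days

10.0735 days


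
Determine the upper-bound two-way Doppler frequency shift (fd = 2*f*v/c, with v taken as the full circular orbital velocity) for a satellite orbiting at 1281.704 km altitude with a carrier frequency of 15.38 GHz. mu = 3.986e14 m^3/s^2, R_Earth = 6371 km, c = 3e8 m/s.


r = 7.652704e+06 m
v = sqrt(mu/r) = 7217.0745 m/s (worst-case radial velocity)
f = 15.38 GHz = 1.538e+10 Hz
fd = 2*f*v/c = 2*1.538e+10*7217.0745/3.0e+08
fd = 739990.7071 Hz

739990.7071 Hz


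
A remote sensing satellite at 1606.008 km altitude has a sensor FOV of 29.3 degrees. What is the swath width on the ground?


FOV = 29.3 deg = 0.5113815 rad
swath = 2 * alt * tan(FOV/2) = 2 * 1606.008 * tan(0.2556907)
swath = 2 * 1606.008 * 0.2614126
swath = 839.6614 km

839.6614 km


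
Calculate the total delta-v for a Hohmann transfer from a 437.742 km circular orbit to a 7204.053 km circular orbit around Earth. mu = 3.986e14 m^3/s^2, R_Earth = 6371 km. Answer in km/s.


r1 = 6808.7420 km = 6.808742e+06 m
r2 = 13575.0530 km = 1.3575053e+07 m
dv1 = sqrt(mu/r1)*(sqrt(2*r2/(r1+r2)) - 1) = 1179.0612 m/s
dv2 = sqrt(mu/r2)*(1 - sqrt(2*r1/(r1+r2))) = 989.7538 m/s
total dv = |dv1| + |dv2| = 1179.0612 + 989.7538 = 2168.8151 m/s = 2.1688 km/s

2.1688 km/s


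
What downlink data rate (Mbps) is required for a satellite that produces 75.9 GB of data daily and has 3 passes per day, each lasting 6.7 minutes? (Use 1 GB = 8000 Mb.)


total contact time = 3 * 6.7 * 60 = 1206.0000 s
data = 75.9 GB = 607200.0000 Mb
rate = 607200.0000 / 1206.0000 = 503.4826 Mbps

503.4826 Mbps


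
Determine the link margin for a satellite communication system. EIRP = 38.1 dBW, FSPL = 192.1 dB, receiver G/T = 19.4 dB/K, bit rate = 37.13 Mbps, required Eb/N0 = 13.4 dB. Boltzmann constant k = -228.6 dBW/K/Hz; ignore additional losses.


C/N0 = EIRP - FSPL + G/T - k = 38.1 - 192.1 + 19.4 - (-228.6)
C/N0 = 94.0000 dB-Hz
R_b = 37.13 Mbps = 3.713e+07 bps -> 10*log10(R_b) = 75.6972 dB-Hz
Eb/N0 = C/N0 - 10*log10(R_b) = 94.0000 - 75.6972 = 18.3028 dB
Margin = Eb/N0 - Eb/N0_req = 18.3028 - 13.4 = 4.9028 dB (link closes)

4.9028 dB


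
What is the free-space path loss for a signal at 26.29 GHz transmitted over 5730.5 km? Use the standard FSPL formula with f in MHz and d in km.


f = 26.29 GHz = 26290.0000 MHz
d = 5730.5 km
FSPL = 32.44 + 20*log10(26290.0000) + 20*log10(5730.5)
FSPL = 32.44 + 88.3958 + 75.1639
FSPL = 195.9997 dB

195.9997 dB


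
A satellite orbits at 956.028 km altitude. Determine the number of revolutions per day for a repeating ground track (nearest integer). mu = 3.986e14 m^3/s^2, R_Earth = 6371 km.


r = 7.327028e+06 m
T = 2*pi*sqrt(r^3/mu) = 6241.7015 s = 104.0284 min
revs/day = 1440 / 104.0284 = 13.8424
Rounded: 14 revolutions per day

14 revolutions per day


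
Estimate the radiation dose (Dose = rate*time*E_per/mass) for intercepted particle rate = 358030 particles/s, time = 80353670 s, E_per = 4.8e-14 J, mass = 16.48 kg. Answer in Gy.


Total energy deposited = rate * time * E_per
  = 358030 * 80353670 * 4.8e-14 = 1.3809 J
Dose = E_total / mass = 1.3809 / 16.48
Dose = 0.08379328 Gy

0.0838 Gy


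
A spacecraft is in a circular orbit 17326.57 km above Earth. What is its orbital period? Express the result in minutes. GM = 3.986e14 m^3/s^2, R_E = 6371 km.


r = 23697.5700 km = 2.369757e+07 m
T = 2*pi*sqrt(r^3/mu) = 2*pi*sqrt(1.3307959e+22 / 3.986e14)
T = 36305.0420 s = 605.0840 min

605.0840 minutes


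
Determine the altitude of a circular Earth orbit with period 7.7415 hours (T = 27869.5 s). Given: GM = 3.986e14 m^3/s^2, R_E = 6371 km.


T = 27869.5 s
r = (mu*T^2/(4*pi^2))^(1/3) = (3.986e14 * 27869.5^2 / (4*pi^2))^(1/3)
r = 1.9867595e+07 m = 19867.5953 km
alt = r - R_E = 19867.5953 - 6371 = 13496.5953 km

13496.5953 km


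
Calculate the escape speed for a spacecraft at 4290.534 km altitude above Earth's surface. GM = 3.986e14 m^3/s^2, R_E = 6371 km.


r = 6371.0 + 4290.534 = 10661.5340 km = 1.0661534e+07 m
v_esc = sqrt(2*mu/r) = sqrt(2*3.986e14 / 1.0661534e+07)
v_esc = 8647.1660 m/s = 8.6472 km/s

8.6472 km/s


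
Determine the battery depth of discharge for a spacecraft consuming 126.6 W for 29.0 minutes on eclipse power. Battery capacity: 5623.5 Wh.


E_used = P * t / 60 = 126.6 * 29.0 / 60 = 61.1900 Wh
DOD = E_used / E_total * 100 = 61.1900 / 5623.5 * 100
DOD = 1.0881 %

1.0881 %


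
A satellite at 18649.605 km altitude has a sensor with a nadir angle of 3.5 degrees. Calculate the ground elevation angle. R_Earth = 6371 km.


r = R_E + alt = 25020.6050 km
Law of sines in the satellite / Earth-center / ground-point triangle:
  sin(nadir)/R_E = sin(90 + el)/r  =>  cos(el) = (r/R_E)*sin(nadir)
cos(el) = (25020.6050 / 6371.0000) * sin(3.5 deg) = 0.2397538
el = arccos(0.2397538) = 76.1280 deg
(Earth-central angle = 90 - nadir - el = 10.3720 deg)

76.1280 degrees


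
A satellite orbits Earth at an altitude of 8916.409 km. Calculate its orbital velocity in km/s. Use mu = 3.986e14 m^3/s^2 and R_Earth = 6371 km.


r = R_E + alt = 6371.0 + 8916.409 = 15287.4090 km = 1.5287409e+07 m
v = sqrt(mu/r) = sqrt(3.986e14 / 1.5287409e+07) = 5106.2457 m/s = 5.1062 km/s

5.1062 km/s


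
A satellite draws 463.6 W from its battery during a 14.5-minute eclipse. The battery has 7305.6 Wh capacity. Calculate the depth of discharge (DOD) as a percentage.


E_used = P * t / 60 = 463.6 * 14.5 / 60 = 112.0367 Wh
DOD = E_used / E_total * 100 = 112.0367 / 7305.6 * 100
DOD = 1.5336 %

1.5336 %


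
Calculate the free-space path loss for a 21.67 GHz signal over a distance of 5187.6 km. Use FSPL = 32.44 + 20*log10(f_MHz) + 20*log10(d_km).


f = 21.67 GHz = 21670.0000 MHz
d = 5187.6 km
FSPL = 32.44 + 20*log10(21670.0000) + 20*log10(5187.6)
FSPL = 32.44 + 86.7172 + 74.2993
FSPL = 193.4565 dB

193.4565 dB


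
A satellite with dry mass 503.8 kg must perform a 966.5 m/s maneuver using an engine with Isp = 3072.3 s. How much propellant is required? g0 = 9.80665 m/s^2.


ve = Isp * g0 = 3072.3 * 9.80665 = 30128.970795 m/s
mass ratio = exp(dv/ve) = exp(966.5/30128.970795) = 1.03259883
m_prop = m_dry * (mr - 1) = 503.8 * (1.03259883 - 1)
m_prop = 16.4233 kg

16.4233 kg


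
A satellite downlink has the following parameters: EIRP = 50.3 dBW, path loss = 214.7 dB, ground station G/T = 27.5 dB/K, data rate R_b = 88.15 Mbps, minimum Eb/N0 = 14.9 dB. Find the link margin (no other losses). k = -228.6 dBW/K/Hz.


C/N0 = EIRP - FSPL + G/T - k = 50.3 - 214.7 + 27.5 - (-228.6)
C/N0 = 91.7000 dB-Hz
R_b = 88.15 Mbps = 8.815e+07 bps -> 10*log10(R_b) = 79.4522 dB-Hz
Eb/N0 = C/N0 - 10*log10(R_b) = 91.7000 - 79.4522 = 12.2478 dB
Margin = Eb/N0 - Eb/N0_req = 12.2478 - 14.9 = -2.6522 dB (negative margin: link does not close)

-2.6522 dB


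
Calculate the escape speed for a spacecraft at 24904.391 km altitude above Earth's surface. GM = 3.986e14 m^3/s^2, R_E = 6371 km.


r = 6371.0 + 24904.391 = 31275.3910 km = 3.1275391e+07 m
v_esc = sqrt(2*mu/r) = sqrt(2*3.986e14 / 3.1275391e+07)
v_esc = 5048.7315 m/s = 5.0487 km/s

5.0487 km/s


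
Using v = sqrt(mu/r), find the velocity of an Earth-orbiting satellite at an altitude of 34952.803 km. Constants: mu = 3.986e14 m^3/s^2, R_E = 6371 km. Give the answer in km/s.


r = R_E + alt = 6371.0 + 34952.803 = 41323.8030 km = 4.1323803e+07 m
v = sqrt(mu/r) = sqrt(3.986e14 / 4.1323803e+07) = 3105.7644 m/s = 3.1058 km/s

3.1058 km/s


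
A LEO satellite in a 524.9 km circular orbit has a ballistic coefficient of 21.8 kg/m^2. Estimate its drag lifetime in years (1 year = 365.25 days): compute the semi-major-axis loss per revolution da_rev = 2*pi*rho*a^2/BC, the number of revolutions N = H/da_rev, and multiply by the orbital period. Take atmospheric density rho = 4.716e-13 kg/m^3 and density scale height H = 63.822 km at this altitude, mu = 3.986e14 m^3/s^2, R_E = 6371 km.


a = R_E + alt = 6895.9000 km = 6.8959e+06 m
da_rev = 2*pi*rho*a^2/BC = 2*pi*4.716e-13*(6.8959e+06)^2/21.8 = 6.463669 m per revolution
N = H/da_rev = 63822.0000 m / 6.463669 m = 9873.9592 revolutions
P = 2*pi*sqrt(a^3/mu) = 5698.9868 s
lifetime = N*P = 9873.9592 * 5698.9868 = 5.6271563e+07 s = 651.2912 days
years = 651.2912 / 365.25 = 1.7831 years

1.7831 years


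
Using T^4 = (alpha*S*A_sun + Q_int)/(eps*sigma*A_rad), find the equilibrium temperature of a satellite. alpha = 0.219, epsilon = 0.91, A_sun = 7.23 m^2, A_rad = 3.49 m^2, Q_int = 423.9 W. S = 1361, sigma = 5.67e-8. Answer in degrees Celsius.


Numerator = alpha*S*A_sun + Q_int = 0.219*1361*7.23 + 423.9 = 2578.8666 W
Denominator = eps*sigma*A_rad = 0.91*5.67e-8*3.49 = 1.8007353e-07 W/K^4
T^4 = 1.4321186e+10 K^4
T = 345.9352 K = 72.7852 C

72.7852 degrees Celsius


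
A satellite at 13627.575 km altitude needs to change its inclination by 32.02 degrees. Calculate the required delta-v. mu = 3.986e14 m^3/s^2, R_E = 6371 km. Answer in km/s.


r = 19998.5750 km = 1.9998575e+07 m
V = sqrt(mu/r) = 4464.4619 m/s
di = 32.02 deg = 0.5588544 rad
dV = 2*V*sin(di/2) = 2*4464.4619*sin(0.2794272)
dV = 2462.6429 m/s = 2.4626 km/s

2.4626 km/s


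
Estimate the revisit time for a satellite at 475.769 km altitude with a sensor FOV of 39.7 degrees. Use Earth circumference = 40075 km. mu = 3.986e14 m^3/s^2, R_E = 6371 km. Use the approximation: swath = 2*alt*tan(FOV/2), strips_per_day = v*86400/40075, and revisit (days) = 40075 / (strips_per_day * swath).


swath = 2*475.769*tan(0.3464479) = 343.5131 km
v = sqrt(mu/r) = 7630.0223 m/s = 7.6300 km/s
strips/day = v*86400/40075 = 7.6300*86400/40075 = 16.4500
coverage/day = strips * swath = 16.4500 * 343.5131 = 5650.7913 km
revisit = 40075 / 5650.7913 = 7.0919 days

7.0919 days


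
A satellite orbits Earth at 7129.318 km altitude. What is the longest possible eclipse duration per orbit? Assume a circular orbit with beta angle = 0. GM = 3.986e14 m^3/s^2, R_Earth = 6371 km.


r = 13500.3180 km
T = 260.1812 min
Eclipse fraction = arcsin(R_E/r)/pi = arcsin(6371.0000/13500.3180)/pi
= arcsin(0.4719148)/pi = 0.156437
Eclipse duration = 0.156437 * 260.1812 = 40.7020 min

40.7020 minutes


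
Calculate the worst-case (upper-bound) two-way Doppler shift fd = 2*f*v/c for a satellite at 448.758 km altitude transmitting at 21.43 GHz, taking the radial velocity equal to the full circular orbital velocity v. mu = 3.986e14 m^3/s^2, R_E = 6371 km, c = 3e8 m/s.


r = 6.819758e+06 m
v = sqrt(mu/r) = 7645.1175 m/s (worst-case radial velocity)
f = 21.43 GHz = 2.143e+10 Hz
fd = 2*f*v/c = 2*2.143e+10*7645.1175/3.0e+08
fd = 1.0922325e+06 Hz

1.0922e+06 Hz


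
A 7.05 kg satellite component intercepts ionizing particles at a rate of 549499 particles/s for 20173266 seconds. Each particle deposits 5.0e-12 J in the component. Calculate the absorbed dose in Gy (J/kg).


Total energy deposited = rate * time * E_per
  = 549499 * 20173266 * 5.0e-12 = 55.4259 J
Dose = E_total / mass = 55.4259 / 7.05
Dose = 7.8618 Gy

7.8618 Gy


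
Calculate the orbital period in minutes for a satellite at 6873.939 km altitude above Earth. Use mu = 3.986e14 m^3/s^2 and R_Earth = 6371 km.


r = 13244.9390 km = 1.3244939e+07 m
T = 2*pi*sqrt(r^3/mu) = 2*pi*sqrt(2.3235386e+21 / 3.986e14)
T = 15170.0204 s = 252.8337 min

252.8337 minutes


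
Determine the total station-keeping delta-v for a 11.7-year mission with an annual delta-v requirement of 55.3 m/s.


dV = rate * years = 55.3 * 11.7
dV = 647.0100 m/s

647.0100 m/s


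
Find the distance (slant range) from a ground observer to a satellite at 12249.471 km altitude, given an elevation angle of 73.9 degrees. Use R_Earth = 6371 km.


h = 12249.471 km, el = 73.9 deg
d = -R_E*sin(el) + sqrt((R_E*sin(el))^2 + 2*R_E*h + h^2)
d = -6371.0000*sin(1.2898) + sqrt((6371.0000*0.9607792)^2 + 2*6371.0000*12249.471 + 12249.471^2)
d = 12415.3389 km

12415.3389 km


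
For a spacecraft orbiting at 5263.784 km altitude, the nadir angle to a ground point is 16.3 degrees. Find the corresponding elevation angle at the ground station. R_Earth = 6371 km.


r = R_E + alt = 11634.7840 km
Law of sines in the satellite / Earth-center / ground-point triangle:
  sin(nadir)/R_E = sin(90 + el)/r  =>  cos(el) = (r/R_E)*sin(nadir)
cos(el) = (11634.7840 / 6371.0000) * sin(16.3 deg) = 0.5125564
el = arccos(0.5125564) = 59.1657 deg
(Earth-central angle = 90 - nadir - el = 14.5343 deg)

59.1657 degrees


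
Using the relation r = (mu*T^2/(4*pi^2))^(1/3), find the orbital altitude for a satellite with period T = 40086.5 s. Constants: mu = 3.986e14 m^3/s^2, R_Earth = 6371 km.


T = 40086.5 s
r = (mu*T^2/(4*pi^2))^(1/3) = (3.986e14 * 40086.5^2 / (4*pi^2))^(1/3)
r = 2.5315778e+07 m = 25315.7780 km
alt = r - R_E = 25315.7780 - 6371 = 18944.7780 km

18944.7780 km


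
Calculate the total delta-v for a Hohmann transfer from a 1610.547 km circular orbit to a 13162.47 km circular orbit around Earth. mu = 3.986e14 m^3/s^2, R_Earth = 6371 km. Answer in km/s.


r1 = 7981.5470 km = 7.981547e+06 m
r2 = 19533.4700 km = 1.953347e+07 m
dv1 = sqrt(mu/r1)*(sqrt(2*r2/(r1+r2)) - 1) = 1353.7988 m/s
dv2 = sqrt(mu/r2)*(1 - sqrt(2*r1/(r1+r2))) = 1076.5543 m/s
total dv = |dv1| + |dv2| = 1353.7988 + 1076.5543 = 2430.3531 m/s = 2.4304 km/s

2.4304 km/s


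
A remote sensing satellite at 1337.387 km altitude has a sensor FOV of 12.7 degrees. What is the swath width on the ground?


FOV = 12.7 deg = 0.2216568 rad
swath = 2 * alt * tan(FOV/2) = 2 * 1337.387 * tan(0.1108284)
swath = 2 * 1337.387 * 0.1112844
swath = 297.6607 km

297.6607 km


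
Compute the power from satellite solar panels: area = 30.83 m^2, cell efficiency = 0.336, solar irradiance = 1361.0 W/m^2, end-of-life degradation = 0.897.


P = area * eta * S * degradation
P = 30.83 * 0.336 * 1361.0 * 0.897
P = 12646.2968 W

12646.2968 W


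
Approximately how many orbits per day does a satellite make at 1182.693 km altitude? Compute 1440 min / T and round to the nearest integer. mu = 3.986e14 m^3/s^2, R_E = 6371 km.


r = 7.553693e+06 m
T = 2*pi*sqrt(r^3/mu) = 6533.5650 s = 108.8928 min
revs/day = 1440 / 108.8928 = 13.2240
Rounded: 13 revolutions per day

13 revolutions per day


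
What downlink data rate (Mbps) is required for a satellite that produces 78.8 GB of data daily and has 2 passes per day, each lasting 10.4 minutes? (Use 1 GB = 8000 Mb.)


total contact time = 2 * 10.4 * 60 = 1248.0000 s
data = 78.8 GB = 630400.0000 Mb
rate = 630400.0000 / 1248.0000 = 505.1282 Mbps

505.1282 Mbps


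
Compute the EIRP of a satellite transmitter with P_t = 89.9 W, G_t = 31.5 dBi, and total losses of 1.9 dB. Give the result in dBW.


Pt = 89.9 W = 19.5376 dBW
EIRP = Pt_dBW + Gt - losses = 19.5376 + 31.5 - 1.9 = 49.1376 dBW

49.1376 dBW


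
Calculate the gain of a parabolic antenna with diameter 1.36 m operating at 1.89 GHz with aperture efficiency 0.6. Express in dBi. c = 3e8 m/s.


lambda = c/f = 3e8 / 1.89e+09 = 0.1587302 m
G = eta*(pi*D/lambda)^2 = 0.6*(pi*1.36/0.1587302)^2
G = 434.7203 (linear)
G = 10*log10(434.7203) = 26.3821 dBi

26.3821 dBi


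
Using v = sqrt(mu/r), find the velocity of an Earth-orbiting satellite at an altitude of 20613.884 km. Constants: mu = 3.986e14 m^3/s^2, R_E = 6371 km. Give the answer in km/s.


r = R_E + alt = 6371.0 + 20613.884 = 26984.8840 km = 2.6984884e+07 m
v = sqrt(mu/r) = sqrt(3.986e14 / 2.6984884e+07) = 3843.3361 m/s = 3.8433 km/s

3.8433 km/s


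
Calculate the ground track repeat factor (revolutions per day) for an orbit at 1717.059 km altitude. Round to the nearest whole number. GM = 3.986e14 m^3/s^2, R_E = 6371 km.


r = 8.088059e+06 m
T = 2*pi*sqrt(r^3/mu) = 7238.9852 s = 120.6498 min
revs/day = 1440 / 120.6498 = 11.9354
Rounded: 12 revolutions per day

12 revolutions per day


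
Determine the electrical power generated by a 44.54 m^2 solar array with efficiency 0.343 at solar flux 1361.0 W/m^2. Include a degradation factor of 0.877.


P = area * eta * S * degradation
P = 44.54 * 0.343 * 1361.0 * 0.877
P = 18234.8440 W

18234.8440 W


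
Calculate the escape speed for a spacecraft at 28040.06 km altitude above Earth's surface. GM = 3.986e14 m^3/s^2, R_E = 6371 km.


r = 6371.0 + 28040.06 = 34411.0600 km = 3.441106e+07 m
v_esc = sqrt(2*mu/r) = sqrt(2*3.986e14 / 3.441106e+07)
v_esc = 4813.2079 m/s = 4.8132 km/s

4.8132 km/s


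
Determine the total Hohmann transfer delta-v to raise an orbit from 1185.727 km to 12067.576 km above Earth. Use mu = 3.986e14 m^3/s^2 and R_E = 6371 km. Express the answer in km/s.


r1 = 7556.7270 km = 7.556727e+06 m
r2 = 18438.5760 km = 1.8438576e+07 m
dv1 = sqrt(mu/r1)*(sqrt(2*r2/(r1+r2)) - 1) = 1387.5755 m/s
dv2 = sqrt(mu/r2)*(1 - sqrt(2*r1/(r1+r2))) = 1104.2973 m/s
total dv = |dv1| + |dv2| = 1387.5755 + 1104.2973 = 2491.8728 m/s = 2.4919 km/s

2.4919 km/s


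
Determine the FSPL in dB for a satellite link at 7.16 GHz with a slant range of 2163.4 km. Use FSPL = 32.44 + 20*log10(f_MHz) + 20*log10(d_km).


f = 7.16 GHz = 7160.0000 MHz
d = 2163.4 km
FSPL = 32.44 + 20*log10(7160.0000) + 20*log10(2163.4)
FSPL = 32.44 + 77.0983 + 66.7027
FSPL = 176.2410 dB

176.2410 dB


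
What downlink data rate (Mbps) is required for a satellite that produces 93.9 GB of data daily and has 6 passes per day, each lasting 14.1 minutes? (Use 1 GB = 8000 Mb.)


total contact time = 6 * 14.1 * 60 = 5076.0000 s
data = 93.9 GB = 751200.0000 Mb
rate = 751200.0000 / 5076.0000 = 147.9905 Mbps

147.9905 Mbps


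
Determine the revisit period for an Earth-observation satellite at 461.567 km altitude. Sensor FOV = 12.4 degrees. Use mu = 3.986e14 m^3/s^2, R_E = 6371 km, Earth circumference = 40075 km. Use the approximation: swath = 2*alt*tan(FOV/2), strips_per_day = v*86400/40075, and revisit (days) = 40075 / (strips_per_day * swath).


swath = 2*461.567*tan(0.1082104) = 100.2844 km
v = sqrt(mu/r) = 7637.9480 m/s = 7.6379 km/s
strips/day = v*86400/40075 = 7.6379*86400/40075 = 16.4671
coverage/day = strips * swath = 16.4671 * 100.2844 = 1651.3932 km
revisit = 40075 / 1651.3932 = 24.2674 days

24.2674 days


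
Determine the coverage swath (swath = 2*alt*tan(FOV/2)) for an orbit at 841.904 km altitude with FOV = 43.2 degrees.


FOV = 43.2 deg = 0.7539822 rad
swath = 2 * alt * tan(FOV/2) = 2 * 841.904 * tan(0.3769911)
swath = 2 * 841.904 * 0.395928
swath = 666.6667 km

666.6667 km


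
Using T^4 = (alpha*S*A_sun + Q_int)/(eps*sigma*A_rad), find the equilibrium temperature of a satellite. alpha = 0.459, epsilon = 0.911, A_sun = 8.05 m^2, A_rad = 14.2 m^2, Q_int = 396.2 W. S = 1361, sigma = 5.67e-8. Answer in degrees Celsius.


Numerator = alpha*S*A_sun + Q_int = 0.459*1361*8.05 + 396.2 = 5425.0270 W
Denominator = eps*sigma*A_rad = 0.911*5.67e-8*14.2 = 7.3348254e-07 W/K^4
T^4 = 7.3962592e+09 K^4
T = 293.2601 K = 20.1101 C

20.1101 degrees Celsius


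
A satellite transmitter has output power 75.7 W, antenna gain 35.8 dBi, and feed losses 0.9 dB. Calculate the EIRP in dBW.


Pt = 75.7 W = 18.7910 dBW
EIRP = Pt_dBW + Gt - losses = 18.7910 + 35.8 - 0.9 = 53.6910 dBW

53.6910 dBW


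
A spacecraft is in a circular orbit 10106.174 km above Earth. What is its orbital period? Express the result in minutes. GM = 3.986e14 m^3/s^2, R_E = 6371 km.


r = 16477.1740 km = 1.6477174e+07 m
T = 2*pi*sqrt(r^3/mu) = 2*pi*sqrt(4.4735076e+21 / 3.986e14)
T = 21049.1864 s = 350.8198 min

350.8198 minutes


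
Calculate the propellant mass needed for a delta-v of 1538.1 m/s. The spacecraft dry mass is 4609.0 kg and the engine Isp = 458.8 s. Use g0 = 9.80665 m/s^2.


ve = Isp * g0 = 458.8 * 9.80665 = 4499.291020 m/s
mass ratio = exp(dv/ve) = exp(1538.1/4499.291020) = 1.40755458
m_prop = m_dry * (mr - 1) = 4609.0 * (1.40755458 - 1)
m_prop = 1878.4191 kg

1878.4191 kg


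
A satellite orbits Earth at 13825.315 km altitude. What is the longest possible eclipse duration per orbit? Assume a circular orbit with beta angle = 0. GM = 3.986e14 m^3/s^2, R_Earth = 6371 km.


r = 20196.3150 km
T = 476.0671 min
Eclipse fraction = arcsin(R_E/r)/pi = arcsin(6371.0000/20196.3150)/pi
= arcsin(0.3154536)/pi = 0.1021567
Eclipse duration = 0.1021567 * 476.0671 = 48.6334 min

48.6334 minutes


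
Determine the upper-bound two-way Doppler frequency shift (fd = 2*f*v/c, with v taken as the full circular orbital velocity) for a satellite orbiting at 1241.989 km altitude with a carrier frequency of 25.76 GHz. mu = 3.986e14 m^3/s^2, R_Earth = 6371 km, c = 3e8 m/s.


r = 7.612989e+06 m
v = sqrt(mu/r) = 7235.8748 m/s (worst-case radial velocity)
f = 25.76 GHz = 2.576e+10 Hz
fd = 2*f*v/c = 2*2.576e+10*7235.8748/3.0e+08
fd = 1.2426409e+06 Hz

1.2426e+06 Hz


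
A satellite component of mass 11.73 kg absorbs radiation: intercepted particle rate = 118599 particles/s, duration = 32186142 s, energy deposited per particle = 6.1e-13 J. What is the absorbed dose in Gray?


Total energy deposited = rate * time * E_per
  = 118599 * 32186142 * 6.1e-13 = 2.3285 J
Dose = E_total / mass = 2.3285 / 11.73
Dose = 0.1985097 Gy

0.1985 Gy


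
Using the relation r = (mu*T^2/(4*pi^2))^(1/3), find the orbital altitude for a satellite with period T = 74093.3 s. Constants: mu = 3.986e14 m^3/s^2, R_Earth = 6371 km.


T = 74093.3 s
r = (mu*T^2/(4*pi^2))^(1/3) = (3.986e14 * 74093.3^2 / (4*pi^2))^(1/3)
r = 3.8128098e+07 m = 38128.0983 km
alt = r - R_E = 38128.0983 - 6371 = 31757.0983 km

31757.0983 km


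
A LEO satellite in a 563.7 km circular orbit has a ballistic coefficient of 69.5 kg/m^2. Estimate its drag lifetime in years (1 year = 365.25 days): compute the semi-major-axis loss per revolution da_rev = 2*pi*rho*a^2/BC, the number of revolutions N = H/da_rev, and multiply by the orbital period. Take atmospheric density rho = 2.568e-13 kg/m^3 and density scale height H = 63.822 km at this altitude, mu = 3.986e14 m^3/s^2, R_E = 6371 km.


a = R_E + alt = 6934.7000 km = 6.9347e+06 m
da_rev = 2*pi*rho*a^2/BC = 2*pi*2.568e-13*(6.9347e+06)^2/69.5 = 1.116466 m per revolution
N = H/da_rev = 63822.0000 m / 1.116466 m = 57164.3106 revolutions
P = 2*pi*sqrt(a^3/mu) = 5747.1527 s
lifetime = N*P = 57164.3106 * 5747.1527 = 3.2853202e+08 s = 3802.4540 days
years = 3802.4540 / 365.25 = 10.4106 years

10.4106 years
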